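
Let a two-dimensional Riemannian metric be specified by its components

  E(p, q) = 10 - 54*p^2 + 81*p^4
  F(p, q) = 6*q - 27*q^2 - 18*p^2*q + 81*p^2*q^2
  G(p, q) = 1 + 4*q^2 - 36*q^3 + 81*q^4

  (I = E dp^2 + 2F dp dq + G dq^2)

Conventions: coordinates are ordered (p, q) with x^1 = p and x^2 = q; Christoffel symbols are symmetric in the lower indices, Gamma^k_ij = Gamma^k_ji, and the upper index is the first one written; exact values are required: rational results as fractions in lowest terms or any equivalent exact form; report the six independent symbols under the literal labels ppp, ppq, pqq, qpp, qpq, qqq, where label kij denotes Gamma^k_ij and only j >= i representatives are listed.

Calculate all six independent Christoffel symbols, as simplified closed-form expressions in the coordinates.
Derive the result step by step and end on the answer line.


E = 10 - 54*p^2 + 81*p^4; F = 6*q - 27*q^2 - 18*p^2*q + 81*p^2*q^2; G = 1 + 4*q^2 - 36*q^3 + 81*q^4
Gamma^k_ij = (1/2) g^{kl} (d_i g_jl + d_j g_il - d_l g_ij), with g^inv = (1/(EG-F^2)) [[G, -F], [-F, E]]
first partials: E_p = -108*p + 324*p^3, E_q = 0, F_p = -36*p*q + 162*p*q^2, F_q = 6 - 54*q - 18*p^2 + 162*p^2*q, G_p = 0, G_q = 8*q - 108*q^2 + 324*q^3
D = EG - F^2 = 10 + 4*q^2 - 54*p^2 - 36*q^3 + 81*q^4 + 81*p^4
expanded: Gamma^p_pp = (G E_p - 2F F_p + F E_q)/(2D), Gamma^p_pq = (G E_q - F G_p)/(2D), Gamma^p_qq = (2G F_q - G G_p - F G_q)/(2D), Gamma^q_pp = (2E F_p - E E_q - F E_p)/(2D), Gamma^q_pq = (E G_p - F E_q)/(2D), Gamma^q_qq = (E G_q - 2F F_q + F G_p)/(2D); substitute and cancel common factors

Answer: Gamma_ppp = (162*p^3 - 54*p)/(81*p^4 - 54*p^2 + 81*q^4 - 36*q^3 + 4*q^2 + 10), Gamma_ppq = 0, Gamma_pqq = (162*p^2*q - 18*p^2 - 54*q + 6)/(81*p^4 - 54*p^2 + 81*q^4 - 36*q^3 + 4*q^2 + 10), Gamma_qpp = (162*p*q^2 - 36*p*q)/(81*p^4 - 54*p^2 + 81*q^4 - 36*q^3 + 4*q^2 + 10), Gamma_qpq = 0, Gamma_qqq = (162*q^3 - 54*q^2 + 4*q)/(81*p^4 - 54*p^2 + 81*q^4 - 36*q^3 + 4*q^2 + 10)


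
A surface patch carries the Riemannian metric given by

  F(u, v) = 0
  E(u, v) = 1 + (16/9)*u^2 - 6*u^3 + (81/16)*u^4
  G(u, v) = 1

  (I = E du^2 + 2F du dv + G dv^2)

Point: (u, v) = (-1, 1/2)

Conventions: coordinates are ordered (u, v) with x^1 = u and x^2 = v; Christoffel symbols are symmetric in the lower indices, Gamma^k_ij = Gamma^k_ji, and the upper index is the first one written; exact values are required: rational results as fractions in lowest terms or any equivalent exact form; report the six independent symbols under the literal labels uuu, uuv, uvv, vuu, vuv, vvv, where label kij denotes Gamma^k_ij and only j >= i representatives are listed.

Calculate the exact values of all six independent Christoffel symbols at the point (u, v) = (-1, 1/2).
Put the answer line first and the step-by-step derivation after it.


Answer: Gamma_uuu = -3010/1993, Gamma_uuv = 0, Gamma_uvv = 0, Gamma_vuu = 0, Gamma_vuv = 0, Gamma_vvv = 0

E = 1993/144, F = 0, G = 1 at the point
E_u = -1505/36, E_v = 0, F_u = 0, F_v = 0, G_u = 0, G_v = 0
EG - F^2 = 1993/144;  g^inv = (144/1993) * [[1, 0], [0, 1993/144]]
first-kind symbols [ij,l] = (1/2)(d_i g_jl + d_j g_il - d_l g_ij): [uu,u] = E_u/2 = -1505/72, [uu,v] = F_u - E_v/2 = 0, [uv,u] = E_v/2 = 0, [uv,v] = G_u/2 = 0, [vv,u] = F_v - G_u/2 = 0, [vv,v] = G_v/2 = 0
Gamma^u_ij = (G*[ij,u] - F*[ij,v])/(EG - F^2), Gamma^v_ij = (E*[ij,v] - F*[ij,u])/(EG - F^2)


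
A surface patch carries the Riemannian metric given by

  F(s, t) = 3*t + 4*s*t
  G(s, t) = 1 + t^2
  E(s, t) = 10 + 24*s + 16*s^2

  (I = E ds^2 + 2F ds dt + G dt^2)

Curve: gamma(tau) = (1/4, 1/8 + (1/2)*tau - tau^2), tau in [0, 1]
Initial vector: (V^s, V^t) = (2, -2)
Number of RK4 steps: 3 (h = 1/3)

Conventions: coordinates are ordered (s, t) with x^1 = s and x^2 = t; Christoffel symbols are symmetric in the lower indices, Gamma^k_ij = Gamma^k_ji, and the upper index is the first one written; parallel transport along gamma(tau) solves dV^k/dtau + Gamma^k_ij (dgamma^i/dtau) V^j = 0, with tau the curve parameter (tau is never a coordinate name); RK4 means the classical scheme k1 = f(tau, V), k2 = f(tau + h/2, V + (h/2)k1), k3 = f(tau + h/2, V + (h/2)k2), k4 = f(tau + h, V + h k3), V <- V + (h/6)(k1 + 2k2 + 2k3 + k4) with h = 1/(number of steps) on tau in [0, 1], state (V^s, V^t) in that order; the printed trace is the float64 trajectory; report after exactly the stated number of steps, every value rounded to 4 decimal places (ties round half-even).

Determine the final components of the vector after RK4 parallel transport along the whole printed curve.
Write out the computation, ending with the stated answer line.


gamma'(tau) = (0, 1/2 - 2*tau); f(tau, V)^k = -Gamma^k_ij(gamma(tau)) gamma'^i(tau) V^j; h = 1/3; intermediate values shown to 6 dp
curve data and Christoffel symbols at the stage parameters:
  tau = 0.000000: gamma = (0.250000, 0.125000), gamma' = (0.000000, 0.500000); Gamma_sss = 0.940312, Gamma_sst = 0.000000, Gamma_stt = 0.235078, Gamma_tss = 0.029385, Gamma_tst = 0.000000, Gamma_ttt = 0.007346
  tau = 0.166667: gamma = (0.250000, 0.180556), gamma' = (0.000000, 0.166667); Gamma_sss = 0.939375, Gamma_sst = 0.000000, Gamma_stt = 0.234844, Gamma_tss = 0.042402, Gamma_tst = 0.000000, Gamma_ttt = 0.010601
  tau = 0.333333: gamma = (0.250000, 0.180556), gamma' = (0.000000, -0.166667); Gamma_sss = 0.939375, Gamma_sst = 0.000000, Gamma_stt = 0.234844, Gamma_tss = 0.042402, Gamma_tst = 0.000000, Gamma_ttt = 0.010601
  tau = 0.500000: gamma = (0.250000, 0.125000), gamma' = (0.000000, -0.500000); Gamma_sss = 0.940312, Gamma_sst = 0.000000, Gamma_stt = 0.235078, Gamma_tss = 0.029385, Gamma_tst = 0.000000, Gamma_ttt = 0.007346
  tau = 0.666667: gamma = (0.250000, 0.013889), gamma' = (0.000000, -0.833333); Gamma_sss = 0.941166, Gamma_sst = 0.000000, Gamma_stt = 0.235291, Gamma_tss = 0.003268, Gamma_tst = 0.000000, Gamma_ttt = 0.000817
  tau = 0.833333: gamma = (0.250000, -0.152778), gamma' = (0.000000, -1.166667); Gamma_sss = 0.939886, Gamma_sst = 0.000000, Gamma_stt = 0.234972, Gamma_tss = -0.035898, Gamma_tst = 0.000000, Gamma_ttt = -0.008975
  tau = 1.000000: gamma = (0.250000, -0.375000), gamma' = (0.000000, -1.500000); Gamma_sss = 0.933455, Gamma_sst = 0.000000, Gamma_stt = 0.233364, Gamma_tss = -0.087511, Gamma_tst = 0.000000, Gamma_ttt = -0.021878
step 0: V^s = 2.0000, V^t = -2.0000
step 1: k1 = (0.235078, 0.007346), k2 = (0.078233, 0.003531), k3 = (0.078258, 0.003532), k4 = (-0.078235, -0.003531); V <- V + (h/6)(k1 + 2k2 + 2k3 + k4): V^s = 2.0261, V^t = -1.9990
step 2: k1 = (-0.078242, -0.003532), k2 = (-0.235030, -0.007345), k3 = (-0.235105, -0.007347), k4 = (-0.392437, -0.001363); V <- V + (h/6)(k1 + 2k2 + 2k3 + k4): V^s = 1.9477, V^t = -2.0009
step 3: k1 = (-0.392330, -0.001362), k2 = (-0.548578, 0.020953), k3 = (-0.547558, 0.020914), k4 = (-0.697969, 0.065435); V <- V + (h/6)(k1 + 2k2 + 2k3 + k4): V^s = 1.7654, V^t = -1.9927

Answer: V^s = 1.7654, V^t = -1.9927


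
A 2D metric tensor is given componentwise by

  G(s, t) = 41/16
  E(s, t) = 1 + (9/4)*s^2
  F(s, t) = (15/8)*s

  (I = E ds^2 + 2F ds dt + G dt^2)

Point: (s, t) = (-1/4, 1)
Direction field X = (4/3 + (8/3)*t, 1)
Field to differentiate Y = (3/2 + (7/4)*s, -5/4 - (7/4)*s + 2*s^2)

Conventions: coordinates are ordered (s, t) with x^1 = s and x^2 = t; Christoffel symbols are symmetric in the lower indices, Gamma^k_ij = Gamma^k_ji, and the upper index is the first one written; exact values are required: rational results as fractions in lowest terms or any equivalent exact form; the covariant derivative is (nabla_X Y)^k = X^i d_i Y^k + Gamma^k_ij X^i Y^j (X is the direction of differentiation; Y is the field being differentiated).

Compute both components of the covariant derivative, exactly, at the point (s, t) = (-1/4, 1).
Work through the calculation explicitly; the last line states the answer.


E = 73/64, F = -15/32, G = 41/16 at the point
E_s = -9/8, E_t = 0, F_s = 15/8, F_t = 0, G_s = 0, G_t = 0
EG - F^2 = 173/64;  g^inv = (64/173) * [[41/16, 15/32], [15/32, 73/64]]
first-kind symbols [ij,l] = (1/2)(d_i g_jl + d_j g_il - d_l g_ij): [ss,s] = E_s/2 = -9/16, [ss,t] = F_s - E_t/2 = 15/8, [st,s] = E_t/2 = 0, [st,t] = G_s/2 = 0, [tt,s] = F_t - G_s/2 = 0, [tt,t] = G_t/2 = 0
Gamma^s_ij = (G*[ij,s] - F*[ij,t])/(EG - F^2), Gamma^t_ij = (E*[ij,t] - F*[ij,s])/(EG - F^2)
Gamma_sss = -36/173, Gamma_sst = 0, Gamma_stt = 0, Gamma_tss = 120/173, Gamma_tst = 0, Gamma_ttt = 0
X = (4, 1), Y = (17/16, -11/16) at the point

Answer: (nabla_X Y)^s = 1058/173, (nabla_X Y)^t = -1393/173


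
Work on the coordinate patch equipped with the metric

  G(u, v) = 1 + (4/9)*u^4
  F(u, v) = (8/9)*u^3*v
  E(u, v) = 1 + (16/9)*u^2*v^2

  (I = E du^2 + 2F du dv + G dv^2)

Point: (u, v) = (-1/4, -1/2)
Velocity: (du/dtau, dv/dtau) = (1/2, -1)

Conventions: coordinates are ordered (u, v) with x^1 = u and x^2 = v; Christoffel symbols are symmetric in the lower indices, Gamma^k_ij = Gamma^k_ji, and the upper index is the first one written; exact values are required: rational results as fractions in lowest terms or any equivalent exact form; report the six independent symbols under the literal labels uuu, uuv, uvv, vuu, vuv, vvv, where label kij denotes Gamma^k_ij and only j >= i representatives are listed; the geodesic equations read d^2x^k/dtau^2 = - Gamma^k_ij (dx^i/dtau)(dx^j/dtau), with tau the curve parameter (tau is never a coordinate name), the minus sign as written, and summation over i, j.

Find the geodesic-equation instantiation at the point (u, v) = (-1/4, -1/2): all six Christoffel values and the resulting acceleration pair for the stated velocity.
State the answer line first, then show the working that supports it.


Answer: Gamma_uuu = -64/593, Gamma_uuv = -32/593, Gamma_uvv = 0, Gamma_vuu = -16/593, Gamma_vuv = -8/593, Gamma_vvv = 0; accelerations (d^2u/dtau^2, d^2v/dtau^2) = (-16/593, -4/593)

E = 37/36, F = 1/144, G = 577/576 at the point
E_u = -2/9, E_v = -1/9, F_u = -1/12, F_v = -1/72, G_u = -1/36, G_v = 0
EG - F^2 = 593/576;  g^inv = (576/593) * [[577/576, -1/144], [-1/144, 37/36]]
first-kind symbols [ij,l] = (1/2)(d_i g_jl + d_j g_il - d_l g_ij): [uu,u] = E_u/2 = -1/9, [uu,v] = F_u - E_v/2 = -1/36, [uv,u] = E_v/2 = -1/18, [uv,v] = G_u/2 = -1/72, [vv,u] = F_v - G_u/2 = 0, [vv,v] = G_v/2 = 0
Gamma^u_ij = (G*[ij,u] - F*[ij,v])/(EG - F^2), Gamma^v_ij = (E*[ij,v] - F*[ij,u])/(EG - F^2)
Gamma_uuu = -64/593, Gamma_uuv = -32/593, Gamma_uvv = 0, Gamma_vuu = -16/593, Gamma_vuv = -8/593, Gamma_vvv = 0
d^2u/dtau^2 = -(Gamma_uuu*(1/2)^2 + 2*Gamma_uuv*(1/2)*(-1) + Gamma_uvv*(-1)^2) = -16/593
d^2v/dtau^2 = -(Gamma_vuu*(1/2)^2 + 2*Gamma_vuv*(1/2)*(-1) + Gamma_vvv*(-1)^2) = -4/593


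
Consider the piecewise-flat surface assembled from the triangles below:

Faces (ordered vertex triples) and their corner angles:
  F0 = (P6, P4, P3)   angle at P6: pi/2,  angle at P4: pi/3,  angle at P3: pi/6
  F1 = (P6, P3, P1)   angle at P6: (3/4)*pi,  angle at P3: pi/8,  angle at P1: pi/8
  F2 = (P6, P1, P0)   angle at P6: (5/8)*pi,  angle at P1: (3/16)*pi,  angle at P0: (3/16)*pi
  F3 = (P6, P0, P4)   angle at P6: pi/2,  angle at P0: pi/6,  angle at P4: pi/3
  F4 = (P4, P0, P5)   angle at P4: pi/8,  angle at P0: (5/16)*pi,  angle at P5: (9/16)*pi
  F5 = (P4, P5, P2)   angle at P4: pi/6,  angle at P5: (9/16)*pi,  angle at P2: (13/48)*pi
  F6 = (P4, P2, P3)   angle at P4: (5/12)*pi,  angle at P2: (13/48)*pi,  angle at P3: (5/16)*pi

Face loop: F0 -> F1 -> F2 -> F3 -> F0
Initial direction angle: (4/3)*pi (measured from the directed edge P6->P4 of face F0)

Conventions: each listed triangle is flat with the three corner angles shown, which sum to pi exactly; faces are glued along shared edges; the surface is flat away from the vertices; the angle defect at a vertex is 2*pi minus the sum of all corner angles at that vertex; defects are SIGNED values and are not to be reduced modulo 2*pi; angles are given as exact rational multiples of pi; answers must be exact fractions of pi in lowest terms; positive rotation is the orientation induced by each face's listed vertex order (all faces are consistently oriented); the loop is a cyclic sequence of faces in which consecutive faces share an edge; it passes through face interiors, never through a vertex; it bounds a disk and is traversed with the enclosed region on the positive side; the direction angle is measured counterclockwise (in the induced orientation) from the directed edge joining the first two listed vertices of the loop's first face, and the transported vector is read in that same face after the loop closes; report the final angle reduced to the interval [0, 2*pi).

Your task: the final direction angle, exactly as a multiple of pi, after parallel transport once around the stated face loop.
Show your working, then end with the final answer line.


enclosed vertex P6: corner angles sum to (19/8)*pi, defect = 2*pi - (19/8)*pi = (-3/8)*pi
summing the enclosed defects onto the initial angle, mod 2*pi in the induced orientation:
final angle = (4/3)*pi - (3/8)*pi = (23/24)*pi (mod 2*pi)

Answer: final direction angle = (23/24)*pi


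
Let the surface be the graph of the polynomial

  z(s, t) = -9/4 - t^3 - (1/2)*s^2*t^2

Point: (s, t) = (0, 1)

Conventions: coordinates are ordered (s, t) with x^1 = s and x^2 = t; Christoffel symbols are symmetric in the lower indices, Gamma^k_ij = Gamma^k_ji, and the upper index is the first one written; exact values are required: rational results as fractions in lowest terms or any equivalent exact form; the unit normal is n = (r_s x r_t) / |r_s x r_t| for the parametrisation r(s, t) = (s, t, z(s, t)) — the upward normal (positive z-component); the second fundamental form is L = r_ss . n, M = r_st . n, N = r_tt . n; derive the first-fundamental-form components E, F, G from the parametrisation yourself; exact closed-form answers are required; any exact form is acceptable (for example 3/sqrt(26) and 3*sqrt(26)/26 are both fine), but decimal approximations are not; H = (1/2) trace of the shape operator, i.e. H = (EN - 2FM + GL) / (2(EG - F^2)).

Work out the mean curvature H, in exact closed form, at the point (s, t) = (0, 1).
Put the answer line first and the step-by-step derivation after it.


Answer: H = -2*sqrt(10)/25

z_s = 0, z_t = -3, z_ss = -1, z_st = 0, z_tt = -6
E = 1, F = 0, G = 10; answer radicand W^2 = 10
unnormalised second-form numerators: l = -1, m = 0, n = -6; L = l/sqrt(10), and similarly M = m/sqrt(W^2), N = n/sqrt(W^2)
H = (E*n - 2*F*m + G*l) / (2*(EG - F^2)*sqrt(W^2)); E*n - 2*F*m + G*l = -16, EG - F^2 = 10, so H = (-4/5)/sqrt(10)


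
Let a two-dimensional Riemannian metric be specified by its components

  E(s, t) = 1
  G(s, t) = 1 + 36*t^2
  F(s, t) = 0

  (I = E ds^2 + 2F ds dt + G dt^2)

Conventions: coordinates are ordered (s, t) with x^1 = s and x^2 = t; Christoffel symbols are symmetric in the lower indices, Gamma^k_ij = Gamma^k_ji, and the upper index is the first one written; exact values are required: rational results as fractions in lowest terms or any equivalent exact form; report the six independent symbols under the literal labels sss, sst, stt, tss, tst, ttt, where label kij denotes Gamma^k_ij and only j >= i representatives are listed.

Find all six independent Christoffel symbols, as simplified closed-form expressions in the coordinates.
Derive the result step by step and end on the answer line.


E = 1; F = 0; G = 1 + 36*t^2
Gamma^k_ij = (1/2) g^{kl} (d_i g_jl + d_j g_il - d_l g_ij), with g^inv = (1/(EG-F^2)) [[G, -F], [-F, E]]
first partials: E_s = 0, E_t = 0, F_s = 0, F_t = 0, G_s = 0, G_t = 72*t
D = EG - F^2 = 1 + 36*t^2
expanded: Gamma^s_ss = (G E_s - 2F F_s + F E_t)/(2D), Gamma^s_st = (G E_t - F G_s)/(2D), Gamma^s_tt = (2G F_t - G G_s - F G_t)/(2D), Gamma^t_ss = (2E F_s - E E_t - F E_s)/(2D), Gamma^t_st = (E G_s - F E_t)/(2D), Gamma^t_tt = (E G_t - 2F F_t + F G_s)/(2D); substitute and cancel common factors

Answer: Gamma_sss = 0, Gamma_sst = 0, Gamma_stt = 0, Gamma_tss = 0, Gamma_tst = 0, Gamma_ttt = 36*t/(36*t^2 + 1)


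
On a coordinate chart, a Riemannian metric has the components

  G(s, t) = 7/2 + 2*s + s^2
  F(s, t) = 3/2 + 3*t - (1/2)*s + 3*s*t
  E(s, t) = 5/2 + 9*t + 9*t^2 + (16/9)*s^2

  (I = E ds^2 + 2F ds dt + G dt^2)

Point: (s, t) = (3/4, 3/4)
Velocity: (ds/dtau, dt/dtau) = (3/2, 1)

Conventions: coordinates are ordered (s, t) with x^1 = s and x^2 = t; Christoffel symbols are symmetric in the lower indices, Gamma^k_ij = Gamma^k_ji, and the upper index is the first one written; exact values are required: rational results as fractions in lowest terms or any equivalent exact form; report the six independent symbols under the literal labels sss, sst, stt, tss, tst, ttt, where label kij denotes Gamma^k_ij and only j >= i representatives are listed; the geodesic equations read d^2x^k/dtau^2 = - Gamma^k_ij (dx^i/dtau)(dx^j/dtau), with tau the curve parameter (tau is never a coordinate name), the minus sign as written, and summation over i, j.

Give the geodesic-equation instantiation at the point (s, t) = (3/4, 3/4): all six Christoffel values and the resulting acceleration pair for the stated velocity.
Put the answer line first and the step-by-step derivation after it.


Answer: Gamma_sss = 10658/11433, Gamma_sst = 3438/3811, Gamma_stt = 1246/3811, Gamma_tss = -9742/3811, Gamma_tst = -1930/3811, Gamma_ttt = -1134/3811; accelerations (d^2s/dtau^2, d^2t/dtau^2) = (-39107/7622, 57687/7622)

E = 245/16, F = 81/16, G = 89/16 at the point
E_s = 8/3, E_t = 45/2, F_s = 7/4, F_t = 21/4, G_s = 7/2, G_t = 0
EG - F^2 = 3811/64;  g^inv = (64/3811) * [[89/16, -81/16], [-81/16, 245/16]]
first-kind symbols [ij,l] = (1/2)(d_i g_jl + d_j g_il - d_l g_ij): [ss,s] = E_s/2 = 4/3, [ss,t] = F_s - E_t/2 = -19/2, [st,s] = E_t/2 = 45/4, [st,t] = G_s/2 = 7/4, [tt,s] = F_t - G_s/2 = 7/2, [tt,t] = G_t/2 = 0
Gamma^s_ij = (G*[ij,s] - F*[ij,t])/(EG - F^2), Gamma^t_ij = (E*[ij,t] - F*[ij,s])/(EG - F^2)
Gamma_sss = 10658/11433, Gamma_sst = 3438/3811, Gamma_stt = 1246/3811, Gamma_tss = -9742/3811, Gamma_tst = -1930/3811, Gamma_ttt = -1134/3811
d^2s/dtau^2 = -(Gamma_sss*(3/2)^2 + 2*Gamma_sst*(3/2)*(1) + Gamma_stt*(1)^2) = -39107/7622
d^2t/dtau^2 = -(Gamma_tss*(3/2)^2 + 2*Gamma_tst*(3/2)*(1) + Gamma_ttt*(1)^2) = 57687/7622


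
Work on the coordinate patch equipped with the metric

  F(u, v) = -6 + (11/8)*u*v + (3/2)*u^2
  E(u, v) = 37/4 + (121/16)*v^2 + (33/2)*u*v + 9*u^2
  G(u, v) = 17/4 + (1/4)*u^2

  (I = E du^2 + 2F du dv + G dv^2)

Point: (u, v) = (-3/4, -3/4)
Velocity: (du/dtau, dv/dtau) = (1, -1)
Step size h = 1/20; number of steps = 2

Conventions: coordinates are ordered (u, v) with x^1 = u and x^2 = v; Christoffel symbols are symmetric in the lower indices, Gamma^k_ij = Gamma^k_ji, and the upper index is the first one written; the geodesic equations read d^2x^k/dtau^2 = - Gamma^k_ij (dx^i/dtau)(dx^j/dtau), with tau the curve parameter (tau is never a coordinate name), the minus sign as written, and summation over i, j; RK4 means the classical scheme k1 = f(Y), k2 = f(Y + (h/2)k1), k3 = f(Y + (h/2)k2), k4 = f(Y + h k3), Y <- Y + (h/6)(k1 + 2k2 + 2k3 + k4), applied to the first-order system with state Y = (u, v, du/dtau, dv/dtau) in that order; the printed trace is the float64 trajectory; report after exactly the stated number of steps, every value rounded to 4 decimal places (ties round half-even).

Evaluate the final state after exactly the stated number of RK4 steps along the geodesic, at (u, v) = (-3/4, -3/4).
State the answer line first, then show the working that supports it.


Answer: u = -0.6544, v = -0.8642, du/dtau = 0.9076, dv/dtau = -1.2845

f(Y) = (du/dtau, dv/dtau, -Gamma^u_ij Y'^i Y'^j, -Gamma^v_ij Y'^i Y'^j) with the Gammas evaluated at the stage position; h = 0.050000; intermediate values shown to 6 dp
step 0: u = -0.7500, v = -0.7500, du/dtau = 1.0000, dv/dtau = -1.0000
step 1:
  k1: at (u, v) = (-0.750000, -0.750000), (du/dtau, dv/dtau) = (1.000000, -1.000000); Gamma_uuu = -0.186372, Gamma_uuv = -0.513216, Gamma_uvv = -0.035946, Gamma_vuu = 1.767696, Gamma_vuv = -0.555008, Gamma_vvv = -0.035882; k1 = (1.000000, -1.000000, -0.804115, -2.841830)
  k2: at (u, v) = (-0.725000, -0.775000), (du/dtau, dv/dtau) = (0.979897, -1.071046); Gamma_uuu = -0.180463, Gamma_uuv = -0.516208, Gamma_uvv = -0.035011, Gamma_vuu = 1.780362, Gamma_vuv = -0.564360, Gamma_vvv = -0.035471; k2 = (0.979897, -1.071046, -0.870093, -2.853418)
  k3: at (u, v) = (-0.725503, -0.776776), (du/dtau, dv/dtau) = (0.978248, -1.071335); Gamma_uuu = -0.180514, Gamma_uuv = -0.515586, Gamma_uvv = -0.034942, Gamma_vuu = 1.783487, Gamma_vuv = -0.563334, Gamma_vvv = -0.035372; k3 = (0.978248, -1.071335, -0.867849, -2.846925)
  k4: at (u, v) = (-0.701088, -0.803567), (du/dtau, dv/dtau) = (0.956608, -1.142346); Gamma_uuu = -0.174587, Gamma_uuv = -0.517968, Gamma_uvv = -0.033929, Gamma_vuu = 1.799551, Gamma_vuv = -0.571695, Gamma_vvv = -0.034823; k4 = (0.956608, -1.142346, -0.928008, -2.850794)
  Y <- Y + (h/6)(k1 + 2k2 + 2k3 + k4): u = -0.7011, v = -0.8036, du/dtau = 0.9566, dv/dtau = -1.1424
step 2:
  k1: at (u, v) = (-0.701059, -0.803559), (du/dtau, dv/dtau) = (0.956600, -1.142444); Gamma_uuu = -0.174581, Gamma_uuv = -0.517981, Gamma_uvv = -0.033929, Gamma_vuu = 1.799512, Gamma_vuv = -0.571719, Gamma_vvv = -0.034824; k1 = (0.956600, -1.142444, -0.928124, -2.850873)
  k2: at (u, v) = (-0.677144, -0.832120), (du/dtau, dv/dtau) = (0.933397, -1.213716); Gamma_uuu = -0.168623, Gamma_uuv = -0.519778, Gamma_uvv = -0.032845, Gamma_vuu = 1.818856, Gamma_vuv = -0.579144, Gamma_vvv = -0.034146; k2 = (0.933397, -1.213716, -0.982397, -2.846542)
  k3: at (u, v) = (-0.677724, -0.833902), (du/dtau, dv/dtau) = (0.932040, -1.213608); Gamma_uuu = -0.168698, Gamma_uuv = -0.519113, Gamma_uvv = -0.032782, Gamma_vuu = 1.822054, Gamma_vuv = -0.578044, Gamma_vvv = -0.034052; k3 = (0.932040, -1.213608, -0.979539, -2.840349)
  k4: at (u, v) = (-0.654457, -0.864240), (du/dtau, dv/dtau) = (0.907623, -1.284462); Gamma_uuu = -0.162758, Gamma_uuv = -0.520243, Gamma_uvv = -0.031637, Gamma_vuu = 1.844810, Gamma_vuv = -0.584390, Gamma_vvv = -0.033255; k4 = (0.907623, -1.284462, -1.026733, -2.827424)
  Y <- Y + (h/6)(k1 + 2k2 + 2k3 + k4): u = -0.6544, v = -0.8642, du/dtau = 0.9076, dv/dtau = -1.2845


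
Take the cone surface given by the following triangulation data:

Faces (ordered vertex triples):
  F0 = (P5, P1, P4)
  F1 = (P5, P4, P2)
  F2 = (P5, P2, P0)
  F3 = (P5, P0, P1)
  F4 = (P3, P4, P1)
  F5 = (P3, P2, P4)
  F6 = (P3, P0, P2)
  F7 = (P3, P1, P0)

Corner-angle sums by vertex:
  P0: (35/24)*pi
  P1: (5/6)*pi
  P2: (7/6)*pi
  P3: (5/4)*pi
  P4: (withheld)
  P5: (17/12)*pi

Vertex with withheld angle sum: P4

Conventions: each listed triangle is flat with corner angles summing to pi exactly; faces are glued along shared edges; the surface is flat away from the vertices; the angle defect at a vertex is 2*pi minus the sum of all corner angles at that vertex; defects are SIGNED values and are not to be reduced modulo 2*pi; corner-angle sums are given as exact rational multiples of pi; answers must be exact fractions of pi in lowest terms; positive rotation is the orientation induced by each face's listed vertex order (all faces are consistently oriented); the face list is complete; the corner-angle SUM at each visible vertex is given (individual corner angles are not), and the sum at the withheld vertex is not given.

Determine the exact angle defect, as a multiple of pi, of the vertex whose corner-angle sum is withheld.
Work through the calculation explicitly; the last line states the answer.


V = 6, E = 12, F = 8; chi = V - E + F = 2
Gauss-Bonnet: total defect = 2*pi*chi = 4*pi; visible defects sum to (31/8)*pi

Answer: defect(P4) = pi/8


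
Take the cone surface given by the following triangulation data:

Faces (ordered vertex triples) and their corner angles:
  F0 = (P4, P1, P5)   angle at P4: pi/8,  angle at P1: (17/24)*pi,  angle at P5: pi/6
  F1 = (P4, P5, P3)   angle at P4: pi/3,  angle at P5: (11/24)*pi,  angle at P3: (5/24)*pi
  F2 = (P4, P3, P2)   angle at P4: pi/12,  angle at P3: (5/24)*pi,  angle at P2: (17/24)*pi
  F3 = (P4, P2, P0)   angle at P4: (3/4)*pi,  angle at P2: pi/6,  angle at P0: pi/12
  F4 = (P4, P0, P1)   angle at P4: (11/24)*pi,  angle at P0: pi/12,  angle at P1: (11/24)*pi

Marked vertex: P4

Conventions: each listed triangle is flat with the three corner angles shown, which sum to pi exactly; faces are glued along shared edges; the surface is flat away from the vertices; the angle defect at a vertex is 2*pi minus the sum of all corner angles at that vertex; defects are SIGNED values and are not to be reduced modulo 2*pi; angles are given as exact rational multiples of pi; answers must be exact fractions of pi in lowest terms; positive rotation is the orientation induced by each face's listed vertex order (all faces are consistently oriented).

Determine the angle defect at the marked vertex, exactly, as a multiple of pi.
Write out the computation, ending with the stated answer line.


Sum of corner angles at P4: (7/4)*pi
defect = 2*pi - (7/4)*pi

Answer: defect(P4) = pi/4


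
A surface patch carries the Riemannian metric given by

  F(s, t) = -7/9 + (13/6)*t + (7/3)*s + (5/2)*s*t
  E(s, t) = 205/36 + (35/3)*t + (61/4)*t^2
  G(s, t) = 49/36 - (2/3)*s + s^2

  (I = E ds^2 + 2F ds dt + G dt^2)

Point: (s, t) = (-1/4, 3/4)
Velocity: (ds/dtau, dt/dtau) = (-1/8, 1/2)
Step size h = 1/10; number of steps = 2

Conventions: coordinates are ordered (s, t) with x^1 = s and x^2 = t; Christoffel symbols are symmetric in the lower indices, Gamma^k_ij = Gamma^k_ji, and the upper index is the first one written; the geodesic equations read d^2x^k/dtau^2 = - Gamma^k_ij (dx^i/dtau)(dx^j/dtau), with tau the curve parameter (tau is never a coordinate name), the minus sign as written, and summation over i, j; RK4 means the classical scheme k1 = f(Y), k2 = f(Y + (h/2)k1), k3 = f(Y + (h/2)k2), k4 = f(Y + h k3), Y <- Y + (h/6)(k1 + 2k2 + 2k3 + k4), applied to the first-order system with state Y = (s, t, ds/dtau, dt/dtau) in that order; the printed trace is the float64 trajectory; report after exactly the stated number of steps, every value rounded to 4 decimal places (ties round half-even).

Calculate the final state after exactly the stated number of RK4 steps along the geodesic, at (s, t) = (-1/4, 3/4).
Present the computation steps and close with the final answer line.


f(Y) = (ds/dtau, dt/dtau, -Gamma^s_ij Y'^i Y'^j, -Gamma^t_ij Y'^i Y'^j) with the Gammas evaluated at the stage position; h = 0.100000; intermediate values shown to 6 dp
step 0: s = -0.2500, t = 0.7500, ds/dtau = -0.1250, dt/dtau = 0.5000
step 1:
  k1: at (s, t) = (-0.250000, 0.750000), (ds/dtau, dt/dtau) = (-0.125000, 0.500000); Gamma_sss = -0.073174, Gamma_sst = 0.747763, Gamma_stt = 0.092407, Gamma_tss = -8.223400, Gamma_tst = -0.270485, Gamma_ttt = 0.011904; k1 = (-0.125000, 0.500000, 0.071512, 0.091704)
  k2: at (s, t) = (-0.256250, 0.775000), (ds/dtau, dt/dtau) = (-0.121424, 0.504585); Gamma_sss = -0.067720, Gamma_sst = 0.736453, Gamma_stt = 0.088622, Gamma_tss = -8.383982, Gamma_tst = -0.280068, Gamma_ttt = 0.010707; k2 = (-0.121424, 0.504585, 0.068678, 0.086568)
  k3: at (s, t) = (-0.256071, 0.775229), (ds/dtau, dt/dtau) = (-0.121566, 0.504328); Gamma_sss = -0.067329, Gamma_sst = 0.736360, Gamma_stt = 0.088603, Gamma_tss = -8.386824, Gamma_tst = -0.280518, Gamma_ttt = 0.010644; k3 = (-0.121566, 0.504328, 0.068750, 0.086839)
  k4: at (s, t) = (-0.262157, 0.800433), (ds/dtau, dt/dtau) = (-0.118125, 0.508684); Gamma_sss = -0.061967, Gamma_sst = 0.725216, Gamma_stt = 0.085008, Gamma_tss = -8.548292, Gamma_tst = -0.289849, Gamma_ttt = 0.009525; k4 = (-0.118125, 0.508684, 0.066022, 0.081981)
  Y <- Y + (h/6)(k1 + 2k2 + 2k3 + k4): s = -0.2622, t = 0.8004, ds/dtau = -0.1181, dt/dtau = 0.5087
step 2:
  k1: at (s, t) = (-0.262152, 0.800442), (ds/dtau, dt/dtau) = (-0.118127, 0.508675); Gamma_sss = -0.061955, Gamma_sst = 0.725212, Gamma_stt = 0.085007, Gamma_tss = -8.548392, Gamma_tst = -0.289863, Gamma_ttt = 0.009524; k1 = (-0.118127, 0.508675, 0.066022, 0.081985)
  k2: at (s, t) = (-0.268058, 0.825876), (ds/dtau, dt/dtau) = (-0.114826, 0.512774); Gamma_sss = -0.056640, Gamma_sst = 0.714226, Gamma_stt = 0.081587, Gamma_tss = -8.711073, Gamma_tst = -0.299004, Gamma_ttt = 0.008469; k2 = (-0.114826, 0.512774, 0.063401, 0.077417)
  k3: at (s, t) = (-0.267893, 0.826081), (ds/dtau, dt/dtau) = (-0.114957, 0.512546); Gamma_sss = -0.056291, Gamma_sst = 0.714147, Gamma_stt = 0.081572, Gamma_tss = -8.713696, Gamma_tst = -0.299405, Gamma_ttt = 0.008417; k3 = (-0.114957, 0.512546, 0.063471, 0.077659)
  k4: at (s, t) = (-0.273647, 0.851696), (ds/dtau, dt/dtau) = (-0.111780, 0.516441); Gamma_sss = -0.051084, Gamma_sst = 0.703342, Gamma_stt = 0.078323, Gamma_tss = -8.877131, Gamma_tst = -0.308289, Gamma_ttt = 0.007434; k4 = (-0.111780, 0.516441, 0.060953, 0.073341)
  Y <- Y + (h/6)(k1 + 2k2 + 2k3 + k4): s = -0.2736, t = 0.8517, ds/dtau = -0.1118, dt/dtau = 0.5164

Answer: s = -0.2736, t = 0.8517, ds/dtau = -0.1118, dt/dtau = 0.5164


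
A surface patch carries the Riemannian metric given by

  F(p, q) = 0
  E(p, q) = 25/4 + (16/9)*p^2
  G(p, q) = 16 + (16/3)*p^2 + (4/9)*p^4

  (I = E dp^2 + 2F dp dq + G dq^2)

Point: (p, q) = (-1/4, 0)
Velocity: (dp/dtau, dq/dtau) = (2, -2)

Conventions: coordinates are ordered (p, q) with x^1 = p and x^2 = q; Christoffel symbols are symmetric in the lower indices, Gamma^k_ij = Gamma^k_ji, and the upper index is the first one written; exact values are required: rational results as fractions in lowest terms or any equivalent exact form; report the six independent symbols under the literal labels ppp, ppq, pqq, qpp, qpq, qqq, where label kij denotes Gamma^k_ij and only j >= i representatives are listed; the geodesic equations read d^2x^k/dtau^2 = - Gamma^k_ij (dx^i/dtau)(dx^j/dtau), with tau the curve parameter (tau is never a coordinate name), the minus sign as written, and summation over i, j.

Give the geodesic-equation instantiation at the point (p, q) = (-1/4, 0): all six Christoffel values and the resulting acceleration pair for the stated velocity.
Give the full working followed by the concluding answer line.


E = 229/36, F = 0, G = 9409/576 at the point
E_p = -8/9, E_q = 0, F_p = 0, F_q = 0, G_p = -97/36, G_q = 0
EG - F^2 = 2154661/20736;  g^inv = (20736/2154661) * [[9409/576, 0], [0, 229/36]]
first-kind symbols [ij,l] = (1/2)(d_i g_jl + d_j g_il - d_l g_ij): [pp,p] = E_p/2 = -4/9, [pp,q] = F_p - E_q/2 = 0, [pq,p] = E_q/2 = 0, [pq,q] = G_p/2 = -97/72, [qq,p] = F_q - G_p/2 = 97/72, [qq,q] = G_q/2 = 0
Gamma^p_ij = (G*[ij,p] - F*[ij,q])/(EG - F^2), Gamma^q_ij = (E*[ij,q] - F*[ij,p])/(EG - F^2)
Gamma_ppp = -16/229, Gamma_ppq = 0, Gamma_pqq = 97/458, Gamma_qpp = 0, Gamma_qpq = -8/97, Gamma_qqq = 0
d^2p/dtau^2 = -(Gamma_ppp*(2)^2 + 2*Gamma_ppq*(2)*(-2) + Gamma_pqq*(-2)^2) = -130/229
d^2q/dtau^2 = -(Gamma_qpp*(2)^2 + 2*Gamma_qpq*(2)*(-2) + Gamma_qqq*(-2)^2) = -64/97

Answer: Gamma_ppp = -16/229, Gamma_ppq = 0, Gamma_pqq = 97/458, Gamma_qpp = 0, Gamma_qpq = -8/97, Gamma_qqq = 0; accelerations (d^2p/dtau^2, d^2q/dtau^2) = (-130/229, -64/97)


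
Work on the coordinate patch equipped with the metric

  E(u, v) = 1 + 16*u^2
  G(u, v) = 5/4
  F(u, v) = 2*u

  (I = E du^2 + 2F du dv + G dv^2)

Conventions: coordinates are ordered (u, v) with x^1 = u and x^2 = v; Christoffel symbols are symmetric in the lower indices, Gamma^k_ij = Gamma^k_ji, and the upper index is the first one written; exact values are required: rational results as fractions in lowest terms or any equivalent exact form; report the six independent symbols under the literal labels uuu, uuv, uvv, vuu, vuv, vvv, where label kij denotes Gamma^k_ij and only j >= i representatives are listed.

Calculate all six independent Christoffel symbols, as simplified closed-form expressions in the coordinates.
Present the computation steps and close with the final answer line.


E = 1 + 16*u^2; F = 2*u; G = 5/4
Gamma^k_ij = (1/2) g^{kl} (d_i g_jl + d_j g_il - d_l g_ij), with g^inv = (1/(EG-F^2)) [[G, -F], [-F, E]]
first partials: E_u = 32*u, E_v = 0, F_u = 2, F_v = 0, G_u = 0, G_v = 0
D = EG - F^2 = 5/4 + 16*u^2
expanded: Gamma^u_uu = (G E_u - 2F F_u + F E_v)/(2D), Gamma^u_uv = (G E_v - F G_u)/(2D), Gamma^u_vv = (2G F_v - G G_u - F G_v)/(2D), Gamma^v_uu = (2E F_u - E E_v - F E_u)/(2D), Gamma^v_uv = (E G_u - F E_v)/(2D), Gamma^v_vv = (E G_v - 2F F_v + F G_u)/(2D); substitute and cancel common factors

Answer: Gamma_uuu = 64*u/(64*u^2 + 5), Gamma_uuv = 0, Gamma_uvv = 0, Gamma_vuu = 8/(64*u^2 + 5), Gamma_vuv = 0, Gamma_vvv = 0


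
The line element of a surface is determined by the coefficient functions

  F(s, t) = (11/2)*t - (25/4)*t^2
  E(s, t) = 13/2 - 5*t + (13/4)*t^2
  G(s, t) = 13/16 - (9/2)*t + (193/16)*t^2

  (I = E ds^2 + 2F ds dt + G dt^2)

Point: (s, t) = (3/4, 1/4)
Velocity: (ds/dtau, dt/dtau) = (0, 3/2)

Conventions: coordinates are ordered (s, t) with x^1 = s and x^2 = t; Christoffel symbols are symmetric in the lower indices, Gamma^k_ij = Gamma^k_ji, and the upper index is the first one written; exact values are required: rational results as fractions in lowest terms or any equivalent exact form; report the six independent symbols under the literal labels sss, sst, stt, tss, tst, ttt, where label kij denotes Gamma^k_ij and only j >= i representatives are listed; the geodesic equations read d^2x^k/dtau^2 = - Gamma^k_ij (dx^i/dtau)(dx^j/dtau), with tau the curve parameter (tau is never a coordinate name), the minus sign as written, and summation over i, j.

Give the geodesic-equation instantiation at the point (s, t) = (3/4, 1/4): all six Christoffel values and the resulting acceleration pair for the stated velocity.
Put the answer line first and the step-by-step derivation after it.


Answer: Gamma_sss = -27216/23561, Gamma_sst = -12204/23561, Gamma_stt = 4828/23561, Gamma_tss = 150768/23561, Gamma_tst = 27216/23561, Gamma_ttt = 30100/23561; accelerations (d^2s/dtau^2, d^2t/dtau^2) = (-10863/23561, -67725/23561)

E = 349/64, F = 63/64, G = 113/256 at the point
E_s = 0, E_t = -27/8, F_s = 0, F_t = 19/8, G_s = 0, G_t = 49/32
EG - F^2 = 23561/16384;  g^inv = (16384/23561) * [[113/256, -63/64], [-63/64, 349/64]]
first-kind symbols [ij,l] = (1/2)(d_i g_jl + d_j g_il - d_l g_ij): [ss,s] = E_s/2 = 0, [ss,t] = F_s - E_t/2 = 27/16, [st,s] = E_t/2 = -27/16, [st,t] = G_s/2 = 0, [tt,s] = F_t - G_s/2 = 19/8, [tt,t] = G_t/2 = 49/64
Gamma^s_ij = (G*[ij,s] - F*[ij,t])/(EG - F^2), Gamma^t_ij = (E*[ij,t] - F*[ij,s])/(EG - F^2)
Gamma_sss = -27216/23561, Gamma_sst = -12204/23561, Gamma_stt = 4828/23561, Gamma_tss = 150768/23561, Gamma_tst = 27216/23561, Gamma_ttt = 30100/23561
d^2s/dtau^2 = -(Gamma_sss*(0)^2 + 2*Gamma_sst*(0)*(3/2) + Gamma_stt*(3/2)^2) = -10863/23561
d^2t/dtau^2 = -(Gamma_tss*(0)^2 + 2*Gamma_tst*(0)*(3/2) + Gamma_ttt*(3/2)^2) = -67725/23561


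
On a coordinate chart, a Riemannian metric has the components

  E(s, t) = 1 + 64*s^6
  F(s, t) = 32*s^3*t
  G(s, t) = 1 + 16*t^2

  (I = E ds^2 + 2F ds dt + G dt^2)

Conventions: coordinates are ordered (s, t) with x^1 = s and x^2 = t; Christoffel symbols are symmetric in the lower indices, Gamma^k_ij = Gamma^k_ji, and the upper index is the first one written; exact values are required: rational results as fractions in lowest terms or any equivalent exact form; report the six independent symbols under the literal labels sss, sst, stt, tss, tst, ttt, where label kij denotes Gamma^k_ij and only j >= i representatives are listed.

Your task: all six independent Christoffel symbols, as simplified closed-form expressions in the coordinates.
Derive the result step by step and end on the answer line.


E = 1 + 64*s^6; F = 32*s^3*t; G = 1 + 16*t^2
Gamma^k_ij = (1/2) g^{kl} (d_i g_jl + d_j g_il - d_l g_ij), with g^inv = (1/(EG-F^2)) [[G, -F], [-F, E]]
first partials: E_s = 384*s^5, E_t = 0, F_s = 96*s^2*t, F_t = 32*s^3, G_s = 0, G_t = 32*t
D = EG - F^2 = 1 + 16*t^2 + 64*s^6
expanded: Gamma^s_ss = (G E_s - 2F F_s + F E_t)/(2D), Gamma^s_st = (G E_t - F G_s)/(2D), Gamma^s_tt = (2G F_t - G G_s - F G_t)/(2D), Gamma^t_ss = (2E F_s - E E_t - F E_s)/(2D), Gamma^t_st = (E G_s - F E_t)/(2D), Gamma^t_tt = (E G_t - 2F F_t + F G_s)/(2D); substitute and cancel common factors

Answer: Gamma_sss = 192*s^5/(64*s^6 + 16*t^2 + 1), Gamma_sst = 0, Gamma_stt = 32*s^3/(64*s^6 + 16*t^2 + 1), Gamma_tss = 96*s^2*t/(64*s^6 + 16*t^2 + 1), Gamma_tst = 0, Gamma_ttt = 16*t/(64*s^6 + 16*t^2 + 1)


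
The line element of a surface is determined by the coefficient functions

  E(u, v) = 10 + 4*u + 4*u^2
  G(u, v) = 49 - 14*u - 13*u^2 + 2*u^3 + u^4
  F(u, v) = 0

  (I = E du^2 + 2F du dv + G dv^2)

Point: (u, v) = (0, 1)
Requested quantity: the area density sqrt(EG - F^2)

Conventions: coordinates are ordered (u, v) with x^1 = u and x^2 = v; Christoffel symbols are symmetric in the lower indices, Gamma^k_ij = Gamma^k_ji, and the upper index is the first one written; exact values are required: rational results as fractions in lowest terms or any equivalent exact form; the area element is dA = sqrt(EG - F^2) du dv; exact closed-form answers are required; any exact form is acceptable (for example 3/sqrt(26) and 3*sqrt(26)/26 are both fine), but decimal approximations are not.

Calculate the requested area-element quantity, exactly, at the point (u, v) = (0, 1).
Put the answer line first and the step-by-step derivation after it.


Answer: sqrt(EG - F^2) = 7*sqrt(10)

E = 10, F = 0, G = 49; EG - F^2 = 490


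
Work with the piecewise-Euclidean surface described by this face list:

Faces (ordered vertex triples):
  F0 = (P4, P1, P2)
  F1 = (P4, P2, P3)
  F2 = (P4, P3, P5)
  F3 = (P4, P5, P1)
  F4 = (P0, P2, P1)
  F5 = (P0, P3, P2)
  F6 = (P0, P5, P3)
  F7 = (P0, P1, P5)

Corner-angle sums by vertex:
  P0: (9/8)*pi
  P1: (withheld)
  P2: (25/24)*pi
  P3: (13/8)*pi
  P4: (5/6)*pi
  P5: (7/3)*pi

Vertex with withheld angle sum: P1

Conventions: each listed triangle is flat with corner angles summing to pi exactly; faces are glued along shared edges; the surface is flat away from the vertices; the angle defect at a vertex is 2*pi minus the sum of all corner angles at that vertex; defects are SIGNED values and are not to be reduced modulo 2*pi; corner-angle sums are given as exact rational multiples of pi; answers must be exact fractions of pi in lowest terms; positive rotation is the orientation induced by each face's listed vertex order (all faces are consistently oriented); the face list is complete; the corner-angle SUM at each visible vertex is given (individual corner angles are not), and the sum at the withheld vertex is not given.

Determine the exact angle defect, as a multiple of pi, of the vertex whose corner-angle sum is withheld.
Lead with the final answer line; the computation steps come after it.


Answer: defect(P1) = (23/24)*pi

V = 6, E = 12, F = 8; chi = V - E + F = 2
Gauss-Bonnet: total defect = 2*pi*chi = 4*pi; visible defects sum to (73/24)*pi


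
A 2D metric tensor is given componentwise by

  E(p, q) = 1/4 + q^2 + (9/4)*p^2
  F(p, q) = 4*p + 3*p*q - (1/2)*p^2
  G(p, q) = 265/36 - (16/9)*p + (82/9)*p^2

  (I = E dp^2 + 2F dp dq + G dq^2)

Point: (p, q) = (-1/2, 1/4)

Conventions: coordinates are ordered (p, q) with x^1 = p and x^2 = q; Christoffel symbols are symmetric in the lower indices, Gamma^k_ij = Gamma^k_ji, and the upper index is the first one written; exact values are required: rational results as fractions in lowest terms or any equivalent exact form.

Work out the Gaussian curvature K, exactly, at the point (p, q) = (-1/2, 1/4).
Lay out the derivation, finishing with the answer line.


E = 7/8, F = -5/2, G = 379/36, EG - F^2 = 853/288 at the point
E_p = -9/4, E_q = 1/2, F_p = 21/4, F_q = -3/2, G_p = -98/9, G_q = 0
E_qq = 2, F_pq = 3, G_pp = 164/9
Evaluate Brioschi's two determinant matrices M1, M2 and divide by (EG - F^2)^2.
M1 = [[-E_qq/2 + F_pq - G_pp/2, E_p/2, F_p - E_q/2], [F_q - G_p/2, E, F], [G_q/2, F, G]] = [[-64/9, -9/8, 5], [71/18, 7/8, -5/2], [0, -5/2, 379/36]]; det M1 = -122603/5184
M2 = [[0, E_q/2, G_p/2], [E_q/2, E, F], [G_p/2, F, G]] = [[0, 1/4, -49/9], [1/4, 7/8, -5/2], [-49/9, -5/2, 379/36]]; det M2 = -102587/5184
det M1 - det M2 = -139/36; K = -139/36 / (853/288)^2 = -320256/727609

Answer: K = -320256/727609


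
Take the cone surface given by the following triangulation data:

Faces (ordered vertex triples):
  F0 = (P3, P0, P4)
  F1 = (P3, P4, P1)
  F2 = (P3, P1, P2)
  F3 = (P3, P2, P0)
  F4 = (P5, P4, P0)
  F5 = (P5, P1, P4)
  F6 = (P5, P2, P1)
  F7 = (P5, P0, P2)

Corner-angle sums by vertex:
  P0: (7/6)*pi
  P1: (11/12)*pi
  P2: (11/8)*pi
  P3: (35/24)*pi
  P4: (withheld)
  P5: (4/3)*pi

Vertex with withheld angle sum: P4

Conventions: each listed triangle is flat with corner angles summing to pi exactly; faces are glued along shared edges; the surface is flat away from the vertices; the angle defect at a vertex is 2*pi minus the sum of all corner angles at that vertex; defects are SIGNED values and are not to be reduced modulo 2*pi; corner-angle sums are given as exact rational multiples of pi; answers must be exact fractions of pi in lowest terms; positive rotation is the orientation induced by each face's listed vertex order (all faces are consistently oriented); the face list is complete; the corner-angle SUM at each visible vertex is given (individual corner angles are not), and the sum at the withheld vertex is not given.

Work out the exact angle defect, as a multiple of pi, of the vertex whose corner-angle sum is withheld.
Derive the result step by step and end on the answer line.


V = 6, E = 12, F = 8; chi = V - E + F = 2
Gauss-Bonnet: total defect = 2*pi*chi = 4*pi; visible defects sum to (15/4)*pi

Answer: defect(P4) = pi/4
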